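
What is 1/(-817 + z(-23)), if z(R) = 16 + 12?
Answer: -1/789 ≈ -0.0012674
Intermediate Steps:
z(R) = 28
1/(-817 + z(-23)) = 1/(-817 + 28) = 1/(-789) = -1/789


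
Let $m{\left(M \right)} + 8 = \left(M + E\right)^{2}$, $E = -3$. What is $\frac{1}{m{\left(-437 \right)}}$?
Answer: $\frac{1}{193592} \approx 5.1655 \cdot 10^{-6}$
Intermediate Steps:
$m{\left(M \right)} = -8 + \left(-3 + M\right)^{2}$ ($m{\left(M \right)} = -8 + \left(M - 3\right)^{2} = -8 + \left(-3 + M\right)^{2}$)
$\frac{1}{m{\left(-437 \right)}} = \frac{1}{-8 + \left(-3 - 437\right)^{2}} = \frac{1}{-8 + \left(-440\right)^{2}} = \frac{1}{-8 + 193600} = \frac{1}{193592}$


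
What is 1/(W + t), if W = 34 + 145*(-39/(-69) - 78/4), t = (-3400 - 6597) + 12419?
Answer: -46/13319 ≈ -0.0034537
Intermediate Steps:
t = 2422 (t = -9997 + 12419 = 2422)
W = -124731/46 (W = 34 + 145*(-39*(-1/69) - 78*¼) = 34 + 145*(13/23 - 39/2) = 34 + 145*(-871/46) = 34 - 126295/46 = -124731/46 ≈ -2711.5)
1/(W + t) = 1/(-124731/46 + 2422) = 1/(-13319/46) = -46/13319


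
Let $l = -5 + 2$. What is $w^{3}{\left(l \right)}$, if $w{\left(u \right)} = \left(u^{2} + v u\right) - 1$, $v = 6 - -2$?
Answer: $-4096$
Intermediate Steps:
$v = 8$ ($v = 6 + 2 = 8$)
$l = -3$
$w{\left(u \right)} = -1 + u^{2} + 8 u$ ($w{\left(u \right)} = \left(u^{2} + 8 u\right) - 1 = -1 + u^{2} + 8 u$)
$w^{3}{\left(l \right)} = \left(-1 + \left(-3\right)^{2} + 8 \left(-3\right)\right)^{3} = \left(-1 + 9 - 24\right)^{3} = \left(-16\right)^{3} = -4096$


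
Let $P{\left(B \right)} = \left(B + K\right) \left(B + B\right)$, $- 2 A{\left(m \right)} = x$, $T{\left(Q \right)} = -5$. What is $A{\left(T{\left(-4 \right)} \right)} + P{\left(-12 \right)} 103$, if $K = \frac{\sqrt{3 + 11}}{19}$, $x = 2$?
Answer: $29663 - \frac{2472 \sqrt{14}}{19} \approx 29176.0$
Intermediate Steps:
$K = \frac{\sqrt{14}}{19}$ ($K = \sqrt{14} \cdot \frac{1}{19} = \frac{\sqrt{14}}{19} \approx 0.19693$)
$A{\left(m \right)} = -1$ ($A{\left(m \right)} = \left(- \frac{1}{2}\right) 2 = -1$)
$P{\left(B \right)} = 2 B \left(B + \frac{\sqrt{14}}{19}\right)$ ($P{\left(B \right)} = \left(B + \frac{\sqrt{14}}{19}\right) \left(B + B\right) = \left(B + \frac{\sqrt{14}}{19}\right) 2 B = 2 B \left(B + \frac{\sqrt{14}}{19}\right)$)
$A{\left(T{\left(-4 \right)} \right)} + P{\left(-12 \right)} 103 = -1 + \frac{2}{19} \left(-12\right) \left(\sqrt{14} + 19 \left(-12\right)\right) 103 = -1 + \frac{2}{19} \left(-12\right) \left(\sqrt{14} - 228\right) 103 = -1 + \frac{2}{19} \left(-12\right) \left(-228 + \sqrt{14}\right) 103 = -1 + \left(288 - \frac{24 \sqrt{14}}{19}\right) 103 = -1 + \left(29664 - \frac{2472 \sqrt{14}}{19}\right) = 29663 - \frac{2472 \sqrt{14}}{19}$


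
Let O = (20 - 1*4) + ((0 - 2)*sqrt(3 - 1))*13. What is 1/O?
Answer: -2/137 - 13*sqrt(2)/548 ≈ -0.048147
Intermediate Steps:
O = 16 - 26*sqrt(2) (O = (20 - 4) - 2*sqrt(2)*13 = 16 - 26*sqrt(2) ≈ -20.770)
1/O = 1/(16 - 26*sqrt(2))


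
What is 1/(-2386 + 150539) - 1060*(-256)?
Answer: 40202798081/148153 ≈ 2.7136e+5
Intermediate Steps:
1/(-2386 + 150539) - 1060*(-256) = 1/148153 + 271360 = 40202798081/148153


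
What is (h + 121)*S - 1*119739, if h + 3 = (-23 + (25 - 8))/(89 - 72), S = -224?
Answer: -2483563/17 ≈ -1.4609e+5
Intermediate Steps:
h = -57/17 (h = -3 + (-23 + (25 - 8))/(89 - 72) = -3 + (-23 + 17)/17 = -3 - 6*1/17 = -3 - 6/17 = -57/17 ≈ -3.3529)
(h + 121)*S - 1*119739 = (-57/17 + 121)*(-224) - 1*119739 = (2000/17)*(-224) - 119739 = -448000/17 - 119739 = -2483563/17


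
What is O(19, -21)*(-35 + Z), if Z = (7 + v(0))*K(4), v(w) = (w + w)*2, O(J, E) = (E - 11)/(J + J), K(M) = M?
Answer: 112/19 ≈ 5.8947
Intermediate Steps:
O(J, E) = (-11 + E)/(2*J) (O(J, E) = (-11 + E)/((2*J)) = (-11 + E)*(1/(2*J)) = (-11 + E)/(2*J))
v(w) = 4*w (v(w) = (2*w)*2 = 4*w)
Z = 28 (Z = (7 + 4*0)*4 = (7 + 0)*4 = 7*4 = 28)
O(19, -21)*(-35 + Z) = ((1/2)*(-11 - 21)/19)*(-35 + 28) = ((1/2)*(1/19)*(-32))*(-7) = -16/19*(-7) = 112/19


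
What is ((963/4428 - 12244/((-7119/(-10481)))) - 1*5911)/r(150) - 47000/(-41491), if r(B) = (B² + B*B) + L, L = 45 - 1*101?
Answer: 1306676582696249/2177150567264064 ≈ 0.60018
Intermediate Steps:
L = -56 (L = 45 - 101 = -56)
r(B) = -56 + 2*B² (r(B) = (B² + B*B) - 56 = (B² + B²) - 56 = 2*B² - 56 = -56 + 2*B²)
((963/4428 - 12244/((-7119/(-10481)))) - 1*5911)/r(150) - 47000/(-41491) = ((963/4428 - 12244/((-7119/(-10481)))) - 1*5911)/(-56 + 2*150²) - 47000/(-41491) = ((963*(1/4428) - 12244/((-7119*(-1/10481)))) - 5911)/(-56 + 2*22500) - 47000*(-1/41491) = ((107/492 - 12244/7119/10481) - 5911)/(-56 + 45000) + 47000/41491 = ((107/492 - 12244*10481/7119) - 5911)/44944 + 47000/41491 = ((107/492 - 128329364/7119) - 5911)*(1/44944) + 47000/41491 = (-21045761785/1167516 - 5911)*(1/44944) + 47000/41491 = -27946948861/1167516*1/44944 + 47000/41491 = -27946948861/52472839104 + 47000/41491 = 1306676582696249/2177150567264064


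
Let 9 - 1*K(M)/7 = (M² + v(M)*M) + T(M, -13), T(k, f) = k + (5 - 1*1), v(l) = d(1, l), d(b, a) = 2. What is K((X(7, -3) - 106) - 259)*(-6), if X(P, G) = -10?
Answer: 5858790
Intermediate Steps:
v(l) = 2
T(k, f) = 4 + k (T(k, f) = k + (5 - 1) = k + 4 = 4 + k)
K(M) = 35 - 21*M - 7*M² (K(M) = 63 - 7*((M² + 2*M) + (4 + M)) = 63 - 7*(4 + M² + 3*M) = 63 + (-28 - 21*M - 7*M²) = 35 - 21*M - 7*M²)
K((X(7, -3) - 106) - 259)*(-6) = (35 - 21*((-10 - 106) - 259) - 7*((-10 - 106) - 259)²)*(-6) = (35 - 21*(-116 - 259) - 7*(-116 - 259)²)*(-6) = (35 - 21*(-375) - 7*(-375)²)*(-6) = (35 + 7875 - 7*140625)*(-6) = (35 + 7875 - 984375)*(-6) = -976465*(-6) = 5858790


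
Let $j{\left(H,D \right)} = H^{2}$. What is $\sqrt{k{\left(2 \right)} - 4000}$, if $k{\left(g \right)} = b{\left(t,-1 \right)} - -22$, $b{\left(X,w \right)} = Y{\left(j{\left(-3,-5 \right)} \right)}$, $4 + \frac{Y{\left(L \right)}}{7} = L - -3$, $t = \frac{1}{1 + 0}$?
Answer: $i \sqrt{3922} \approx 62.626 i$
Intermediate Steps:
$t = 1$ ($t = 1^{-1} = 1$)
$Y{\left(L \right)} = -7 + 7 L$ ($Y{\left(L \right)} = -28 + 7 \left(L - -3\right) = -28 + 7 \left(L + 3\right) = -28 + 7 \left(3 + L\right) = -28 + \left(21 + 7 L\right) = -7 + 7 L$)
$b{\left(X,w \right)} = 56$ ($b{\left(X,w \right)} = -7 + 7 \left(-3\right)^{2} = -7 + 7 \cdot 9 = -7 + 63 = 56$)
$k{\left(g \right)} = 78$ ($k{\left(g \right)} = 56 - -22 = 56 + 22 = 78$)
$\sqrt{k{\left(2 \right)} - 4000} = \sqrt{78 - 4000} = \sqrt{-3922} = i \sqrt{3922}$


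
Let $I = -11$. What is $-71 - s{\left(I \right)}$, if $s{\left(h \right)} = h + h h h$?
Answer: $1271$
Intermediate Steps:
$s{\left(h \right)} = h + h^{3}$ ($s{\left(h \right)} = h + h^{2} h = h + h^{3}$)
$-71 - s{\left(I \right)} = -71 - \left(-11 + \left(-11\right)^{3}\right) = -71 - \left(-11 - 1331\right) = -71 - -1342 = -71 + 1342 = 1271$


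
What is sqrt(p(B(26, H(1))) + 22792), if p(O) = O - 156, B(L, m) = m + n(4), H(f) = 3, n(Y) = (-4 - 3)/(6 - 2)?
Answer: 3*sqrt(10061)/2 ≈ 150.46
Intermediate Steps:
n(Y) = -7/4
B(L, m) = -7/4 + m (B(L, m) = m - 7/4 = -7/4 + m)
p(O) = -156 + O
sqrt(p(B(26, H(1))) + 22792) = sqrt((-156 + (-7/4 + 3)) + 22792) = sqrt((-156 + 5/4) + 22792) = sqrt(-619/4 + 22792) = sqrt(90549/4) = 3*sqrt(10061)/2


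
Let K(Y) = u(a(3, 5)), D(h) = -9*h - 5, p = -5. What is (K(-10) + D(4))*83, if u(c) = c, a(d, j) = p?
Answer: -3818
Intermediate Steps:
a(d, j) = -5
D(h) = -5 - 9*h
K(Y) = -5
(K(-10) + D(4))*83 = (-5 + (-5 - 9*4))*83 = (-5 + (-5 - 36))*83 = (-5 - 41)*83 = -46*83 = -3818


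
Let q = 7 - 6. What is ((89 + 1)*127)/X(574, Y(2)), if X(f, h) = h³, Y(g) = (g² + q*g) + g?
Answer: 5715/256 ≈ 22.324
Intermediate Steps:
q = 1
Y(g) = g² + 2*g (Y(g) = (g² + 1*g) + g = (g² + g) + g = (g + g²) + g = g² + 2*g)
((89 + 1)*127)/X(574, Y(2)) = ((89 + 1)*127)/((2*(2 + 2))³) = (90*127)/((2*4)³) = 11430/(8³) = 11430/512 = 11430*(1/512) = 5715/256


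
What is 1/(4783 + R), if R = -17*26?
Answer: 1/4341 ≈ 0.00023036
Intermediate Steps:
R = -442
1/(4783 + R) = 1/(4783 - 442) = 1/4341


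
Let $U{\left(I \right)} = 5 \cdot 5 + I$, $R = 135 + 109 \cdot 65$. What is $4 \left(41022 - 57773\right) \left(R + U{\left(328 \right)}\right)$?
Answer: $-507421292$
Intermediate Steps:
$R = 7220$ ($R = 135 + 7085 = 7220$)
$U{\left(I \right)} = 25 + I$
$4 \left(41022 - 57773\right) \left(R + U{\left(328 \right)}\right) = 4 \left(41022 - 57773\right) \left(7220 + \left(25 + 328\right)\right) = 4 \left(- 16751 \left(7220 + 353\right)\right) = 4 \left(\left(-16751\right) 7573\right) = 4 \left(-126855323\right) = -507421292$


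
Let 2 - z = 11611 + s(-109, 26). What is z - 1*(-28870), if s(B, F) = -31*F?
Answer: 18067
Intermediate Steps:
z = -10803 (z = 2 - (11611 - 31*26) = 2 - (11611 - 806) = 2 - 1*10805 = 2 - 10805 = -10803)
z - 1*(-28870) = -10803 - 1*(-28870) = -10803 + 28870 = 18067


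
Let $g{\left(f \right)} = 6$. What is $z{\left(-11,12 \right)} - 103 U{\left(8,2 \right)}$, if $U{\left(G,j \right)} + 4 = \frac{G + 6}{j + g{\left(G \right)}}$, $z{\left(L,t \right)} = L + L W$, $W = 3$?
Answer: $\frac{751}{4} \approx 187.75$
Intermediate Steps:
$z{\left(L,t \right)} = 4 L$ ($z{\left(L,t \right)} = L + L 3 = L + 3 L = 4 L$)
$U{\left(G,j \right)} = -4 + \frac{6 + G}{6 + j}$ ($U{\left(G,j \right)} = -4 + \frac{G + 6}{j + 6} = -4 + \frac{6 + G}{6 + j}$)
$z{\left(-11,12 \right)} - 103 U{\left(8,2 \right)} = 4 \left(-11\right) - 103 \frac{-18 + 8 - 8}{6 + 2} = -44 - 103 \frac{-18 + 8 - 8}{8} = -44 - 103 \cdot \frac{1}{8} \left(-18\right) = -44 - - \frac{927}{4} = -44 + \frac{927}{4} = \frac{751}{4}$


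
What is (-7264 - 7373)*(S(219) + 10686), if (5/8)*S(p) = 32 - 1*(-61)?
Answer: -792944838/5 ≈ -1.5859e+8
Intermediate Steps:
S(p) = 744/5 (S(p) = 8*(32 - 1*(-61))/5 = 8*(32 + 61)/5 = (8/5)*93 = 744/5)
(-7264 - 7373)*(S(219) + 10686) = (-7264 - 7373)*(744/5 + 10686) = -14637*54174/5 = -792944838/5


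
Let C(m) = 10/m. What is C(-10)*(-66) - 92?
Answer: -26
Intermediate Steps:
C(-10)*(-66) - 92 = (10/(-10))*(-66) - 92 = (10*(-⅒))*(-66) - 92 = -1*(-66) - 92 = 66 - 92 = -26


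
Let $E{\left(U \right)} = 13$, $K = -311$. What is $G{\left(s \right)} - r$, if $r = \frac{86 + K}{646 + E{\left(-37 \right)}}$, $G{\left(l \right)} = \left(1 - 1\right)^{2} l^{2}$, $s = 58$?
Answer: $\frac{225}{659} \approx 0.34143$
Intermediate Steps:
$G{\left(l \right)} = 0$ ($G{\left(l \right)} = 0^{2} l^{2} = 0 l^{2} = 0$)
$r = - \frac{225}{659}$ ($r = \frac{86 - 311}{646 + 13} = - \frac{225}{659} \approx -0.34143$)
$G{\left(s \right)} - r = 0 - - \frac{225}{659} = 0 + \frac{225}{659} = \frac{225}{659}$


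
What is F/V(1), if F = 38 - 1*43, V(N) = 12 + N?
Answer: -5/13 ≈ -0.38462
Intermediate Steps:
F = -5 (F = 38 - 43 = -5)
F/V(1) = -5/(12 + 1) = -5/13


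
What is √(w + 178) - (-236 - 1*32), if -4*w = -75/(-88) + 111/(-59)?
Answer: 268 + √4805257006/5192 ≈ 281.35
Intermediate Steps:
w = 5343/20768 (w = -(-75/(-88) + 111/(-59))/4 = -(-75*(-1/88) + 111*(-1/59))/4 = -(75/88 - 111/59)/4 = -¼*(-5343/5192) = 5343/20768 ≈ 0.25727)
√(w + 178) - (-236 - 1*32) = √(5343/20768 + 178) - (-236 - 1*32) = √(3702047/20768) - (-236 - 32) = √4805257006/5192 - 1*(-268) = √4805257006/5192 + 268 = 268 + √4805257006/5192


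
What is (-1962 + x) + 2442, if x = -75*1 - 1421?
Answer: -1016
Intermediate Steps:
x = -1496 (x = -75 - 1421 = -1496)
(-1962 + x) + 2442 = (-1962 - 1496) + 2442 = -3458 + 2442 = -1016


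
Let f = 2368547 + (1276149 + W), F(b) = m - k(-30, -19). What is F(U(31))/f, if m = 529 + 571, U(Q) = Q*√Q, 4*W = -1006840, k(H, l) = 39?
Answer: 1061/3392986 ≈ 0.00031270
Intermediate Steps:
W = -251710 (W = (¼)*(-1006840) = -251710)
U(Q) = Q^(3/2)
m = 1100
F(b) = 1061 (F(b) = 1100 - 1*39 = 1100 - 39 = 1061)
f = 3392986 (f = 2368547 + (1276149 - 251710) = 2368547 + 1024439 = 3392986)
F(U(31))/f = 1061/3392986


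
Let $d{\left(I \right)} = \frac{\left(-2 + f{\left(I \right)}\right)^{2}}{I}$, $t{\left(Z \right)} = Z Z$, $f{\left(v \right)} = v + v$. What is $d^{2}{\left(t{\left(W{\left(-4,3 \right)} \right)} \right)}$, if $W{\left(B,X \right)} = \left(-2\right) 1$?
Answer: $81$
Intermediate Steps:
$f{\left(v \right)} = 2 v$
$W{\left(B,X \right)} = -2$
$t{\left(Z \right)} = Z^{2}$
$d{\left(I \right)} = \frac{\left(-2 + 2 I\right)^{2}}{I}$
$d^{2}{\left(t{\left(W{\left(-4,3 \right)} \right)} \right)} = \left(\frac{4 \left(-1 + \left(-2\right)^{2}\right)^{2}}{\left(-2\right)^{2}}\right)^{2} = \left(\frac{4 \left(-1 + 4\right)^{2}}{4}\right)^{2} = \left(4 \cdot \frac{1}{4} \cdot 3^{2}\right)^{2} = \left(4 \cdot \frac{1}{4} \cdot 9\right)^{2} = 9^{2} = 81$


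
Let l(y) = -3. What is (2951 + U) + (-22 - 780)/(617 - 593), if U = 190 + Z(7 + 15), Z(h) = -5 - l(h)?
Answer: 37267/12 ≈ 3105.6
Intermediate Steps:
Z(h) = -2 (Z(h) = -5 - 1*(-3) = -5 + 3 = -2)
U = 188 (U = 190 - 2 = 188)
(2951 + U) + (-22 - 780)/(617 - 593) = (2951 + 188) + (-22 - 780)/(617 - 593) = 3139 - 802/24 = 3139 - 802*1/24 = 3139 - 401/12 = 37267/12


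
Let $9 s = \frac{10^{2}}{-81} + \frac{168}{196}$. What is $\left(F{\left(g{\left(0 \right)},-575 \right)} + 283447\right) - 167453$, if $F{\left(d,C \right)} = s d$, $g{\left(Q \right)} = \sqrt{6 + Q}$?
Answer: $115994 - \frac{214 \sqrt{6}}{5103} \approx 1.1599 \cdot 10^{5}$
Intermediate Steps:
$s = - \frac{214}{5103}$ ($s = \frac{\frac{10^{2}}{-81} + \frac{168}{196}}{9} = \frac{100 \left(- \frac{1}{81}\right) + 168 \cdot \frac{1}{196}}{9} = \frac{- \frac{100}{81} + \frac{6}{7}}{9} = \frac{1}{9} \left(- \frac{214}{567}\right) = - \frac{214}{5103} \approx -0.041936$)
$F{\left(d,C \right)} = - \frac{214 d}{5103}$
$\left(F{\left(g{\left(0 \right)},-575 \right)} + 283447\right) - 167453 = \left(- \frac{214 \sqrt{6 + 0}}{5103} + 283447\right) - 167453 = \left(- \frac{214 \sqrt{6}}{5103} + 283447\right) - 167453 = \left(283447 - \frac{214 \sqrt{6}}{5103}\right) - 167453 = 115994 - \frac{214 \sqrt{6}}{5103}$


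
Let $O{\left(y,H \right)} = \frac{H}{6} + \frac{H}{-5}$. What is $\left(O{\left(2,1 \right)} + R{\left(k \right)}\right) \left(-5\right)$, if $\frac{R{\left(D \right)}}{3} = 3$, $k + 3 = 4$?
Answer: $- \frac{269}{6} \approx -44.833$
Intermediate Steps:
$k = 1$ ($k = -3 + 4 = 1$)
$O{\left(y,H \right)} = - \frac{H}{30}$ ($O{\left(y,H \right)} = H \frac{1}{6} + H \left(- \frac{1}{5}\right) = \frac{H}{6} - \frac{H}{5} = - \frac{H}{30}$)
$R{\left(D \right)} = 9$ ($R{\left(D \right)} = 3 \cdot 3 = 9$)
$\left(O{\left(2,1 \right)} + R{\left(k \right)}\right) \left(-5\right) = \left(\left(- \frac{1}{30}\right) 1 + 9\right) \left(-5\right) = \left(- \frac{1}{30} + 9\right) \left(-5\right) = \frac{269}{30} \left(-5\right) = - \frac{269}{6}$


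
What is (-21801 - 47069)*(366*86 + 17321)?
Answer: -3360649390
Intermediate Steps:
(-21801 - 47069)*(366*86 + 17321) = -68870*(31476 + 17321) = -68870*48797 = -3360649390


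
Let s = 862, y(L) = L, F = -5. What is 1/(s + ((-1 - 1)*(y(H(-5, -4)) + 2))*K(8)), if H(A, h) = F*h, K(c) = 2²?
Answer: 1/686 ≈ 0.0014577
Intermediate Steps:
K(c) = 4
H(A, h) = -5*h
1/(s + ((-1 - 1)*(y(H(-5, -4)) + 2))*K(8)) = 1/(862 + ((-1 - 1)*(-5*(-4) + 2))*4) = 1/(862 - 2*(20 + 2)*4) = 1/(862 - 2*22*4) = 1/(862 - 44*4) = 1/(862 - 176) = 1/686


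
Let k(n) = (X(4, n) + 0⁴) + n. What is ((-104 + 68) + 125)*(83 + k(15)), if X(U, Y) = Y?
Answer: 10057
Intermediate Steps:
k(n) = 2*n (k(n) = (n + 0⁴) + n = (n + 0) + n = n + n = 2*n)
((-104 + 68) + 125)*(83 + k(15)) = ((-104 + 68) + 125)*(83 + 2*15) = (-36 + 125)*(83 + 30) = 89*113 = 10057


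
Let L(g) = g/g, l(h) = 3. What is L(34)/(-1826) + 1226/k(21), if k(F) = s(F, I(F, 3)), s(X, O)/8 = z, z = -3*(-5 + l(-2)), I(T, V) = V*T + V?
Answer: 559657/21912 ≈ 25.541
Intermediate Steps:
I(T, V) = V + T*V (I(T, V) = T*V + V = V + T*V)
z = 6 (z = -3*(-5 + 3) = -3*(-2) = 6)
L(g) = 1
s(X, O) = 48 (s(X, O) = 8*6 = 48)
k(F) = 48
L(34)/(-1826) + 1226/k(21) = 1/(-1826) + 1226/48 = 1*(-1/1826) + 1226*(1/48) = -1/1826 + 613/24 = 559657/21912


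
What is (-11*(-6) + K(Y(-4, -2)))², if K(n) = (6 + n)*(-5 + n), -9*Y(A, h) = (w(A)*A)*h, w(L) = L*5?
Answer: 897361936/6561 ≈ 1.3677e+5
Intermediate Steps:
w(L) = 5*L
Y(A, h) = -5*h*A²/9 (Y(A, h) = -(5*A)*A*h/9 = -5*A²*h/9 = -5*h*A²/9)
K(n) = (-5 + n)*(6 + n)
(-11*(-6) + K(Y(-4, -2)))² = (-11*(-6) + (-30 - 5/9*(-2)*(-4)² + (-5/9*(-2)*(-4)²)²))² = (66 + (-30 - 5/9*(-2)*16 + (-5/9*(-2)*16)²))² = (66 + (-30 + 160/9 + (160/9)²))² = (66 + (-30 + 160/9 + 25600/81))² = (66 + 24610/81)² = (29956/81)² = 897361936/6561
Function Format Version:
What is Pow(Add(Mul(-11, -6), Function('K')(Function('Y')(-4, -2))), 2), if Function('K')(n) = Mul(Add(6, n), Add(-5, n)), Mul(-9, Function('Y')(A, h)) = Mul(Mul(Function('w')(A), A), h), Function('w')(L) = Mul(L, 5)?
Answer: Rational(897361936, 6561) ≈ 1.3677e+5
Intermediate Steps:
Function('w')(L) = Mul(5, L)
Function('Y')(A, h) = Mul(Rational(-5, 9), h, Pow(A, 2)) (Function('Y')(A, h) = Mul(Rational(-1, 9), Mul(Mul(Mul(5, A), A), h)) = Mul(Rational(-1, 9), Mul(Mul(5, Pow(A, 2)), h)) = Mul(Rational(-1, 9), Mul(5, h, Pow(A, 2))) = Mul(Rational(-5, 9), h, Pow(A, 2)))
Function('K')(n) = Mul(Add(-5, n), Add(6, n))
Pow(Add(Mul(-11, -6), Function('K')(Function('Y')(-4, -2))), 2) = Pow(Add(Mul(-11, -6), Add(-30, Mul(Rational(-5, 9), -2, Pow(-4, 2)), Pow(Mul(Rational(-5, 9), -2, Pow(-4, 2)), 2))), 2) = Pow(Add(66, Add(-30, Mul(Rational(-5, 9), -2, 16), Pow(Mul(Rational(-5, 9), -2, 16), 2))), 2) = Pow(Add(66, Add(-30, Rational(160, 9), Pow(Rational(160, 9), 2))), 2) = Pow(Add(66, Add(-30, Rational(160, 9), Rational(25600, 81))), 2) = Pow(Add(66, Rational(24610, 81)), 2) = Pow(Rational(29956, 81), 2) = Rational(897361936, 6561)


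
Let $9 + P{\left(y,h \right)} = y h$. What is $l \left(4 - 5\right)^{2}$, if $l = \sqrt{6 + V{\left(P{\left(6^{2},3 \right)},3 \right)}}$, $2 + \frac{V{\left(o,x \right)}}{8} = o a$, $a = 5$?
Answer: $5 \sqrt{158} \approx 62.849$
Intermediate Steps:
$P{\left(y,h \right)} = -9 + h y$ ($P{\left(y,h \right)} = -9 + y h = -9 + h y$)
$V{\left(o,x \right)} = -16 + 40 o$ ($V{\left(o,x \right)} = -16 + 8 o 5 = -16 + 8 \cdot 5 o = -16 + 40 o$)
$l = 5 \sqrt{158}$ ($l = \sqrt{6 - \left(16 - 40 \left(-9 + 3 \cdot 6^{2}\right)\right)} = \sqrt{6 - \left(16 - 40 \left(-9 + 3 \cdot 36\right)\right)} = \sqrt{6 - \left(16 - 40 \left(-9 + 108\right)\right)} = \sqrt{6 + \left(-16 + 40 \cdot 99\right)} = \sqrt{6 + \left(-16 + 3960\right)} = \sqrt{6 + 3944} = \sqrt{3950} = 5 \sqrt{158} \approx 62.849$)
$l \left(4 - 5\right)^{2} = 5 \sqrt{158} \left(4 - 5\right)^{2} = 5 \sqrt{158} \left(-1\right)^{2} = 5 \sqrt{158} \cdot 1 = 5 \sqrt{158}$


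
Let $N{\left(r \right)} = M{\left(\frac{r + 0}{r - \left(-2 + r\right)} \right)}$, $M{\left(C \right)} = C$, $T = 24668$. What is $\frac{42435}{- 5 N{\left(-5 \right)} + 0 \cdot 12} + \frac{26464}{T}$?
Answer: $\frac{104711738}{30835} \approx 3395.9$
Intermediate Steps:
$N{\left(r \right)} = \frac{r}{2}$ ($N{\left(r \right)} = \frac{r + 0}{r - \left(-2 + r\right)} = \frac{r}{2}$)
$\frac{42435}{- 5 N{\left(-5 \right)} + 0 \cdot 12} + \frac{26464}{T} = \frac{42435}{- 5 \cdot \frac{1}{2} \left(-5\right) + 0 \cdot 12} + \frac{26464}{24668} = \frac{42435}{\left(-5\right) \left(- \frac{5}{2}\right) + 0} + 26464 \cdot \frac{1}{24668} = \frac{42435}{\frac{25}{2} + 0} + \frac{6616}{6167} = \frac{42435}{\frac{25}{2}} + \frac{6616}{6167} = 42435 \cdot \frac{2}{25} + \frac{6616}{6167} = \frac{16974}{5} + \frac{6616}{6167} = \frac{104711738}{30835}$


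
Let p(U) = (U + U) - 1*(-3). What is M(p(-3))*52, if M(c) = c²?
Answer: 468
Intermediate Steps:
p(U) = 3 + 2*U (p(U) = 2*U + 3 = 3 + 2*U)
M(p(-3))*52 = (3 + 2*(-3))²*52 = (3 - 6)²*52 = (-3)²*52 = 9*52 = 468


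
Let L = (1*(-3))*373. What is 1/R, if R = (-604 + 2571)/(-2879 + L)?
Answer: -3998/1967 ≈ -2.0325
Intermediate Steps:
L = -1119 (L = -3*373 = -1119)
R = -1967/3998 (R = (-604 + 2571)/(-2879 - 1119) = 1967/(-3998) = 1967*(-1/3998) = -1967/3998 ≈ -0.49200)
1/R = 1/(-1967/3998) = -3998/1967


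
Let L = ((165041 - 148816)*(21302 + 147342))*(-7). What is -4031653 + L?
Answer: -19157773953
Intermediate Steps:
L = -19153742300 (L = (16225*168644)*(-7) = 2736248900*(-7) = -19153742300)
-4031653 + L = -4031653 - 19153742300 = -19157773953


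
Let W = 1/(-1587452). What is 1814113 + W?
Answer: 2879817310075/1587452 ≈ 1.8141e+6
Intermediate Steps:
W = -1/1587452 ≈ -6.2994e-7
1814113 + W = 1814113 - 1/1587452 = 2879817310075/1587452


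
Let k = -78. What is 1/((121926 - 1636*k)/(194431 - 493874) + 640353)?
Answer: 299443/191748973845 ≈ 1.5616e-6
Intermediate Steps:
1/((121926 - 1636*k)/(194431 - 493874) + 640353) = 1/((121926 - 1636*(-78))/(194431 - 493874) + 640353) = 1/((121926 + 127608)/(-299443) + 640353) = 1/(249534*(-1/299443) + 640353) = 1/(-249534/299443 + 640353) = 1/(191748973845/299443) = 299443/191748973845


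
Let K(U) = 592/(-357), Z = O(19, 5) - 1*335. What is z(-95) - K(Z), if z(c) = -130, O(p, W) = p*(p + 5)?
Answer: -45818/357 ≈ -128.34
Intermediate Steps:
O(p, W) = p*(5 + p)
Z = 121 (Z = 19*(5 + 19) - 1*335 = 19*24 - 335 = 456 - 335 = 121)
K(U) = -592/357 (K(U) = 592*(-1/357) = -592/357)
z(-95) - K(Z) = -130 - 1*(-592/357) = -130 + 592/357 = -45818/357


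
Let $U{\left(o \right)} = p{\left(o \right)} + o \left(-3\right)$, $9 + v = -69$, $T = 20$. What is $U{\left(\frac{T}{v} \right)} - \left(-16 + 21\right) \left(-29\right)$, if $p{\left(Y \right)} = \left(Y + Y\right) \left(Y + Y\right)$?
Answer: $\frac{222115}{1521} \approx 146.03$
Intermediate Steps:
$v = -78$ ($v = -9 - 69 = -78$)
$p{\left(Y \right)} = 4 Y^{2}$ ($p{\left(Y \right)} = 2 Y 2 Y = 4 Y^{2}$)
$U{\left(o \right)} = - 3 o + 4 o^{2}$ ($U{\left(o \right)} = 4 o^{2} + o \left(-3\right) = 4 o^{2} - 3 o = - 3 o + 4 o^{2}$)
$U{\left(\frac{T}{v} \right)} - \left(-16 + 21\right) \left(-29\right) = \frac{20}{-78} \left(-3 + 4 \frac{20}{-78}\right) - \left(-16 + 21\right) \left(-29\right) = 20 \left(- \frac{1}{78}\right) \left(-3 + 4 \cdot 20 \left(- \frac{1}{78}\right)\right) - 5 \left(-29\right) = - \frac{10 \left(-3 + 4 \left(- \frac{10}{39}\right)\right)}{39} - -145 = - \frac{10 \left(-3 - \frac{40}{39}\right)}{39} + 145 = \left(- \frac{10}{39}\right) \left(- \frac{157}{39}\right) + 145 = \frac{1570}{1521} + 145 = \frac{222115}{1521}$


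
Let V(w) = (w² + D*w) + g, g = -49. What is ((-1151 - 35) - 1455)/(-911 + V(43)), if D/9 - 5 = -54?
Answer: 2641/18074 ≈ 0.14612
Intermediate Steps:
D = -441 (D = 45 + 9*(-54) = 45 - 486 = -441)
V(w) = -49 + w² - 441*w (V(w) = (w² - 441*w) - 49 = -49 + w² - 441*w)
((-1151 - 35) - 1455)/(-911 + V(43)) = ((-1151 - 35) - 1455)/(-911 + (-49 + 43² - 441*43)) = (-1186 - 1455)/(-911 + (-49 + 1849 - 18963)) = -2641/(-911 - 17163) = -2641/(-18074) = -2641*(-1/18074) = 2641/18074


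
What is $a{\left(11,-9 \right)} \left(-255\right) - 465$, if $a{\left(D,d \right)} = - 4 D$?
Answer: $10755$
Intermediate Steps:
$a{\left(11,-9 \right)} \left(-255\right) - 465 = \left(-4\right) 11 \left(-255\right) - 465 = \left(-44\right) \left(-255\right) - 465 = 11220 - 465 = 10755$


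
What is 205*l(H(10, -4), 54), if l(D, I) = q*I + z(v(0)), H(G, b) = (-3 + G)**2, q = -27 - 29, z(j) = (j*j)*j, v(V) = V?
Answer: -619920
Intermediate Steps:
z(j) = j**3 (z(j) = j**2*j = j**3)
q = -56
l(D, I) = -56*I (l(D, I) = -56*I + 0**3 = -56*I + 0 = -56*I)
205*l(H(10, -4), 54) = 205*(-56*54) = 205*(-3024) = -619920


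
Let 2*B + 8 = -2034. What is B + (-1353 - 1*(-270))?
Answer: -2104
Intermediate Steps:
B = -1021 (B = -4 + (1/2)*(-2034) = -4 - 1017 = -1021)
B + (-1353 - 1*(-270)) = -1021 + (-1353 - 1*(-270)) = -1021 + (-1353 + 270) = -1021 - 1083 = -2104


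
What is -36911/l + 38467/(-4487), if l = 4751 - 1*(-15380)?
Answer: -939998834/90327797 ≈ -10.407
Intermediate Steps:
l = 20131 (l = 4751 + 15380 = 20131)
-36911/l + 38467/(-4487) = -36911/20131 + 38467/(-4487) = -36911*1/20131 + 38467*(-1/4487) = -36911/20131 - 38467/4487 = -939998834/90327797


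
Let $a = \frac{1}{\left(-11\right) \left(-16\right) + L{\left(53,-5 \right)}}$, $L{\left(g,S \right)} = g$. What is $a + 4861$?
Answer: $\frac{1113170}{229} \approx 4861.0$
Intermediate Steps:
$a = \frac{1}{229}$ ($a = \frac{1}{\left(-11\right) \left(-16\right) + 53} = \frac{1}{176 + 53} = \frac{1}{229} \approx 0.0043668$)
$a + 4861 = \frac{1}{229} + 4861 = \frac{1113170}{229}$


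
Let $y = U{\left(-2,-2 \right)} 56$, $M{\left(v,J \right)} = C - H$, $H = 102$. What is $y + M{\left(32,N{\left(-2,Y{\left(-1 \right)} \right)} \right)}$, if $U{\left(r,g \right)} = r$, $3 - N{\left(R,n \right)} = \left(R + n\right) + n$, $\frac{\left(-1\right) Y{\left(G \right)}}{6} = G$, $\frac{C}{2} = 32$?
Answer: $-150$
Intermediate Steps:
$C = 64$ ($C = 2 \cdot 32 = 64$)
$Y{\left(G \right)} = - 6 G$
$N{\left(R,n \right)} = 3 - R - 2 n$ ($N{\left(R,n \right)} = 3 - \left(\left(R + n\right) + n\right) = 3 - \left(R + 2 n\right) = 3 - R - 2 n$)
$M{\left(v,J \right)} = -38$ ($M{\left(v,J \right)} = 64 - 102 = -38$)
$y = -112$ ($y = \left(-2\right) 56 = -112$)
$y + M{\left(32,N{\left(-2,Y{\left(-1 \right)} \right)} \right)} = -112 - 38 = -150$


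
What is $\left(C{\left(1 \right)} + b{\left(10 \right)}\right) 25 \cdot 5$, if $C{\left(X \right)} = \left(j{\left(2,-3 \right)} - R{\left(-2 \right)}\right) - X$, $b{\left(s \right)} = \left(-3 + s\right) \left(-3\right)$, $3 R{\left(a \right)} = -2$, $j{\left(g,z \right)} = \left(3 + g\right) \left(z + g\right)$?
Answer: $- \frac{9875}{3} \approx -3291.7$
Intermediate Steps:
$j{\left(g,z \right)} = \left(3 + g\right) \left(g + z\right)$
$R{\left(a \right)} = - \frac{2}{3}$ ($R{\left(a \right)} = \frac{1}{3} \left(-2\right) = - \frac{2}{3}$)
$b{\left(s \right)} = 9 - 3 s$
$C{\left(X \right)} = - \frac{13}{3} - X$ ($C{\left(X \right)} = \left(\left(2^{2} + 3 \cdot 2 + 3 \left(-3\right) + 2 \left(-3\right)\right) - - \frac{2}{3}\right) - X = \left(\left(4 + 6 - 9 - 6\right) + \frac{2}{3}\right) - X = \left(-5 + \frac{2}{3}\right) - X = - \frac{13}{3} - X$)
$\left(C{\left(1 \right)} + b{\left(10 \right)}\right) 25 \cdot 5 = \left(\left(- \frac{13}{3} - 1\right) + \left(9 - 30\right)\right) 25 \cdot 5 = \left(\left(- \frac{13}{3} - 1\right) + \left(9 - 30\right)\right) 125 = \left(- \frac{16}{3} - 21\right) 125 = \left(- \frac{79}{3}\right) 125 = - \frac{9875}{3}$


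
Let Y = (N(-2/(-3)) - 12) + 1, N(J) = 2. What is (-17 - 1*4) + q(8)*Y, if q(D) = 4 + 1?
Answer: -66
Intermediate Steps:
q(D) = 5
Y = -9 (Y = (2 - 12) + 1 = -10 + 1 = -9)
(-17 - 1*4) + q(8)*Y = (-17 - 1*4) + 5*(-9) = (-17 - 4) - 45 = -21 - 45 = -66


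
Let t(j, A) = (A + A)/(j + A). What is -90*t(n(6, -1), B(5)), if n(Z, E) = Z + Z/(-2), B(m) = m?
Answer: -225/2 ≈ -112.50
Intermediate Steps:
n(Z, E) = Z/2 (n(Z, E) = Z + Z*(-1/2) = Z - Z/2 = Z/2)
t(j, A) = 2*A/(A + j) (t(j, A) = (2*A)/(A + j) = 2*A/(A + j))
-90*t(n(6, -1), B(5)) = -180*5/(5 + (1/2)*6) = -180*5/(5 + 3) = -180*5/8 = -90*5/4 = -225/2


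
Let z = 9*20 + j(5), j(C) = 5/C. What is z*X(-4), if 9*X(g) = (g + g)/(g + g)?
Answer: 181/9 ≈ 20.111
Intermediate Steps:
z = 181 (z = 9*20 + 5/5 = 180 + 5*(⅕) = 180 + 1 = 181)
X(g) = ⅑ (X(g) = ((g + g)/(g + g))/9 = ((2*g)/((2*g)))/9 = ((2*g)*(1/(2*g)))/9 = (⅑)*1 = ⅑)
z*X(-4) = 181*(⅑) = 181/9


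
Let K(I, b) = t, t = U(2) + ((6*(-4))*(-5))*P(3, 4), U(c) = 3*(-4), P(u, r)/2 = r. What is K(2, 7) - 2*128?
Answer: 692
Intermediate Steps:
P(u, r) = 2*r
U(c) = -12
t = 948 (t = -12 + ((6*(-4))*(-5))*(2*4) = -12 - 24*(-5)*8 = -12 + 120*8 = -12 + 960 = 948)
K(I, b) = 948
K(2, 7) - 2*128 = 948 - 2*128 = 948 - 256 = 692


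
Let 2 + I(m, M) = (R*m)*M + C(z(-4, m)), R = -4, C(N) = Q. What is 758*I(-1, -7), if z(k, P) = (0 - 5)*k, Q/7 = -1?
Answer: -28046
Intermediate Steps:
Q = -7 (Q = 7*(-1) = -7)
z(k, P) = -5*k
C(N) = -7
I(m, M) = -9 - 4*M*m (I(m, M) = -2 + ((-4*m)*M - 7) = -2 + (-4*M*m - 7) = -2 + (-7 - 4*M*m) = -9 - 4*M*m)
758*I(-1, -7) = 758*(-9 - 4*(-7)*(-1)) = 758*(-9 - 28) = 758*(-37) = -28046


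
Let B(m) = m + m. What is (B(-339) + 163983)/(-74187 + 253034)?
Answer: 8595/9413 ≈ 0.91310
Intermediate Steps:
B(m) = 2*m
(B(-339) + 163983)/(-74187 + 253034) = (2*(-339) + 163983)/(-74187 + 253034) = (-678 + 163983)/178847 = 163305*(1/178847) = 8595/9413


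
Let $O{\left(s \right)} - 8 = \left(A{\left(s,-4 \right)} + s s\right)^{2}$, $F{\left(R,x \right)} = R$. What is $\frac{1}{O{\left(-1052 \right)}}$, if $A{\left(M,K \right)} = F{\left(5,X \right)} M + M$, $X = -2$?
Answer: $\frac{1}{1210862553672} \approx 8.2586 \cdot 10^{-13}$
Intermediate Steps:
$A{\left(M,K \right)} = 6 M$ ($A{\left(M,K \right)} = 5 M + M = 6 M$)
$O{\left(s \right)} = 8 + \left(s^{2} + 6 s\right)^{2}$ ($O{\left(s \right)} = 8 + \left(6 s + s s\right)^{2} = 8 + \left(6 s + s^{2}\right)^{2} = 8 + \left(s^{2} + 6 s\right)^{2}$)
$\frac{1}{O{\left(-1052 \right)}} = \frac{1}{8 + \left(-1052\right)^{2} \left(6 - 1052\right)^{2}} = \frac{1}{8 + 1106704 \left(-1046\right)^{2}} = \frac{1}{8 + 1106704 \cdot 1094116} = \frac{1}{8 + 1210862553664} = \frac{1}{1210862553672}$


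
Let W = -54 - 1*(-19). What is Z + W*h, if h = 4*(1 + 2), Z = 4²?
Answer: -404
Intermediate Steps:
Z = 16
W = -35 (W = -54 + 19 = -35)
h = 12 (h = 4*3 = 12)
Z + W*h = 16 - 35*12 = 16 - 420 = -404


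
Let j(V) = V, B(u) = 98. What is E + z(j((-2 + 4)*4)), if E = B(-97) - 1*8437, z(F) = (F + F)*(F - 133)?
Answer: -10339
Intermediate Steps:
z(F) = 2*F*(-133 + F) (z(F) = (2*F)*(-133 + F) = 2*F*(-133 + F))
E = -8339 (E = 98 - 1*8437 = 98 - 8437 = -8339)
E + z(j((-2 + 4)*4)) = -8339 + 2*((-2 + 4)*4)*(-133 + (-2 + 4)*4) = -8339 + 2*(2*4)*(-133 + 2*4) = -8339 + 2*8*(-133 + 8) = -8339 + 2*8*(-125) = -8339 - 2000 = -10339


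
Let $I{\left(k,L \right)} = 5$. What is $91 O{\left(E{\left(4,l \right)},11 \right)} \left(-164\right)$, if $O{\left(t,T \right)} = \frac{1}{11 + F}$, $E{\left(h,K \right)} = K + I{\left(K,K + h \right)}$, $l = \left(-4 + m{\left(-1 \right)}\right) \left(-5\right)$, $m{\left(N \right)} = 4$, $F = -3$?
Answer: $- \frac{3731}{2} \approx -1865.5$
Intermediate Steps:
$l = 0$ ($l = \left(-4 + 4\right) \left(-5\right) = 0 \left(-5\right) = 0$)
$E{\left(h,K \right)} = 5 + K$ ($E{\left(h,K \right)} = K + 5 = 5 + K$)
$O{\left(t,T \right)} = \frac{1}{8}$ ($O{\left(t,T \right)} = \frac{1}{11 - 3} = \frac{1}{8}$)
$91 O{\left(E{\left(4,l \right)},11 \right)} \left(-164\right) = 91 \cdot \frac{1}{8} \left(-164\right) = \frac{91}{8} \left(-164\right) = - \frac{3731}{2}$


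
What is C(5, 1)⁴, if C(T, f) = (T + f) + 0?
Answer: 1296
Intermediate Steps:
C(T, f) = T + f
C(5, 1)⁴ = (5 + 1)⁴ = 6⁴ = 1296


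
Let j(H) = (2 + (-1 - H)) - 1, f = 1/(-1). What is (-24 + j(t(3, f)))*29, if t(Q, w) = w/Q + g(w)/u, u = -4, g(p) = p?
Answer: -8323/12 ≈ -693.58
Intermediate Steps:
f = -1
t(Q, w) = -w/4 + w/Q (t(Q, w) = w/Q + w/(-4) = w/Q + w*(-¼) = w/Q - w/4 = -w/4 + w/Q)
j(H) = -H (j(H) = (1 - H) - 1 = -H)
(-24 + j(t(3, f)))*29 = (-24 - (-¼*(-1) - 1/3))*29 = (-24 - (¼ - 1*⅓))*29 = (-24 - (¼ - ⅓))*29 = (-24 - 1*(-1/12))*29 = (-24 + 1/12)*29 = -287/12*29 = -8323/12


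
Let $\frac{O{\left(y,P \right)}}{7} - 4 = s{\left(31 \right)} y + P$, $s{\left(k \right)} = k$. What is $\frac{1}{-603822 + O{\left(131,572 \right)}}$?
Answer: $- \frac{1}{571363} \approx -1.7502 \cdot 10^{-6}$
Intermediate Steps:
$O{\left(y,P \right)} = 28 + 7 P + 217 y$ ($O{\left(y,P \right)} = 28 + 7 \left(31 y + P\right) = 28 + 7 \left(P + 31 y\right) = 28 + \left(7 P + 217 y\right) = 28 + 7 P + 217 y$)
$\frac{1}{-603822 + O{\left(131,572 \right)}} = \frac{1}{-603822 + \left(28 + 7 \cdot 572 + 217 \cdot 131\right)} = \frac{1}{-603822 + \left(28 + 4004 + 28427\right)} = \frac{1}{-603822 + 32459} = \frac{1}{-571363} = - \frac{1}{571363}$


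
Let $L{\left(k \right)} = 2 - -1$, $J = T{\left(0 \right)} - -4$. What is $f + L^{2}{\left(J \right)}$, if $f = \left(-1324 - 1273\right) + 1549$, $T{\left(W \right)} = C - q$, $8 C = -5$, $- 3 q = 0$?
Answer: $-1039$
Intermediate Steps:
$q = 0$ ($q = \left(- \frac{1}{3}\right) 0 = 0$)
$C = - \frac{5}{8}$ ($C = \frac{1}{8} \left(-5\right) = - \frac{5}{8} \approx -0.625$)
$T{\left(W \right)} = - \frac{5}{8}$ ($T{\left(W \right)} = - \frac{5}{8} - 0 = - \frac{5}{8} + 0 = - \frac{5}{8}$)
$J = \frac{27}{8}$ ($J = - \frac{5}{8} - -4 = - \frac{5}{8} + 4 = \frac{27}{8} \approx 3.375$)
$f = -1048$ ($f = -2597 + 1549 = -1048$)
$L{\left(k \right)} = 3$ ($L{\left(k \right)} = 2 + 1 = 3$)
$f + L^{2}{\left(J \right)} = -1048 + 3^{2} = -1048 + 9 = -1039$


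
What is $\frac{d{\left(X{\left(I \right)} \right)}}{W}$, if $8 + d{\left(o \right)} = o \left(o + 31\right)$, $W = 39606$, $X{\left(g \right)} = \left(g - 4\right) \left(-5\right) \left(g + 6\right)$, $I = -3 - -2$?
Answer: $\frac{9746}{19803} \approx 0.49215$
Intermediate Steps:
$I = -1$ ($I = -3 + 2 = -1$)
$X{\left(g \right)} = \left(6 + g\right) \left(20 - 5 g\right)$ ($X{\left(g \right)} = \left(-4 + g\right) \left(-5\right) \left(6 + g\right) = \left(20 - 5 g\right) \left(6 + g\right) = \left(6 + g\right) \left(20 - 5 g\right)$)
$d{\left(o \right)} = -8 + o \left(31 + o\right)$ ($d{\left(o \right)} = -8 + o \left(o + 31\right) = -8 + o \left(31 + o\right)$)
$\frac{d{\left(X{\left(I \right)} \right)}}{W} = \frac{-8 + \left(120 - -10 - 5 \left(-1\right)^{2}\right)^{2} + 31 \left(120 - -10 - 5 \left(-1\right)^{2}\right)}{39606} = \left(-8 + \left(120 + 10 - 5\right)^{2} + 31 \left(120 + 10 - 5\right)\right) \frac{1}{39606} = \left(-8 + 125^{2} + 31 \cdot 125\right) \frac{1}{39606} = \left(-8 + 15625 + 3875\right) \frac{1}{39606} = 19492 \cdot \frac{1}{39606} = \frac{9746}{19803}$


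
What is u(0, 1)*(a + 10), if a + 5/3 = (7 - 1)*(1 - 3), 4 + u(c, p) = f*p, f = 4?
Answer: 0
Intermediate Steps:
u(c, p) = -4 + 4*p
a = -41/3 (a = -5/3 + (7 - 1)*(1 - 3) = -5/3 + 6*(-2) = -5/3 - 12 = -41/3 ≈ -13.667)
u(0, 1)*(a + 10) = (-4 + 4*1)*(-41/3 + 10) = (-4 + 4)*(-11/3) = 0*(-11/3) = 0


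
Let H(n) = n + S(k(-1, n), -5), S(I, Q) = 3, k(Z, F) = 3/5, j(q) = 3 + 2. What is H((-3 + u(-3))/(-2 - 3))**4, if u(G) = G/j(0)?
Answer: 74805201/390625 ≈ 191.50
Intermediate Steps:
j(q) = 5
k(Z, F) = 3/5 (k(Z, F) = 3*(1/5) = 3/5)
u(G) = G/5
H(n) = 3 + n (H(n) = n + 3 = 3 + n)
H((-3 + u(-3))/(-2 - 3))**4 = (3 + (-3 + (1/5)*(-3))/(-2 - 3))**4 = (3 + (-3 - 3/5)/(-5))**4 = (3 - 18/5*(-1/5))**4 = (3 + 18/25)**4 = (93/25)**4 = 74805201/390625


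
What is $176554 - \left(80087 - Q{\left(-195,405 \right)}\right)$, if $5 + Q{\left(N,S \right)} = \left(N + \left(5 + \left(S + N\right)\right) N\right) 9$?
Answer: $-282618$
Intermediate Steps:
$Q{\left(N,S \right)} = -5 + 9 N + 9 N \left(5 + N + S\right)$ ($Q{\left(N,S \right)} = -5 + \left(N + \left(5 + \left(S + N\right)\right) N\right) 9 = -5 + \left(N + \left(5 + \left(N + S\right)\right) N\right) 9 = -5 + \left(N + \left(5 + N + S\right) N\right) 9 = -5 + \left(N + N \left(5 + N + S\right)\right) 9 = -5 + \left(9 N + 9 N \left(5 + N + S\right)\right) = -5 + 9 N + 9 N \left(5 + N + S\right)$)
$176554 - \left(80087 - Q{\left(-195,405 \right)}\right) = 176554 - \left(80087 - \left(-5 + 9 \left(-195\right)^{2} + 54 \left(-195\right) + 9 \left(-195\right) 405\right)\right) = 176554 - \left(80087 - \left(-5 + 9 \cdot 38025 - 10530 - 710775\right)\right) = 176554 - \left(80087 - \left(-5 + 342225 - 10530 - 710775\right)\right) = 176554 - \left(80087 - -379085\right) = 176554 - \left(80087 + 379085\right) = 176554 - 459172 = -282618$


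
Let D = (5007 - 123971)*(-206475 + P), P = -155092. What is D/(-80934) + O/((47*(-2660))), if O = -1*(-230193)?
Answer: -8172585065459/15377460 ≈ -5.3147e+5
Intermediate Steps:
O = 230193
D = 43013456588 (D = (5007 - 123971)*(-206475 - 155092) = -118964*(-361567) = 43013456588)
D/(-80934) + O/((47*(-2660))) = 43013456588/(-80934) + 230193/((47*(-2660))) = 43013456588*(-1/80934) + 230193/(-125020) = -21506728294/40467 + 230193*(-1/125020) = -21506728294/40467 - 230193/125020 = -8172585065459/15377460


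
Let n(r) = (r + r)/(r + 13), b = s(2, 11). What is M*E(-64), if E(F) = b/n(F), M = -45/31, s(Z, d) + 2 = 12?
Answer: -11475/1984 ≈ -5.7838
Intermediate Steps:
s(Z, d) = 10 (s(Z, d) = -2 + 12 = 10)
b = 10
M = -45/31 (M = -45*1/31 = -45/31 ≈ -1.4516)
n(r) = 2*r/(13 + r) (n(r) = (2*r)/(13 + r) = 2*r/(13 + r))
E(F) = 5*(13 + F)/F (E(F) = 10/((2*F/(13 + F))) = 10*((13 + F)/(2*F)) = 5*(13 + F)/F)
M*E(-64) = -45*(5 + 65/(-64))/31 = -45*(5 + 65*(-1/64))/31 = -45*(5 - 65/64)/31 = -45/31*255/64 = -11475/1984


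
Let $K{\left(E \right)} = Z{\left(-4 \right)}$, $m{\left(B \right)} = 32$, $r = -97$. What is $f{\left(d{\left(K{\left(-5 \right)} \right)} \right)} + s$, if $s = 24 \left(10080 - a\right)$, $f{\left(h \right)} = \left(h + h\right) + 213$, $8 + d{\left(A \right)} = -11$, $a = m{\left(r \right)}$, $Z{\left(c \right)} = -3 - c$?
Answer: $241327$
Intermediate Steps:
$K{\left(E \right)} = 1$ ($K{\left(E \right)} = -3 - -4 = -3 + 4 = 1$)
$a = 32$
$d{\left(A \right)} = -19$ ($d{\left(A \right)} = -8 - 11 = -19$)
$f{\left(h \right)} = 213 + 2 h$ ($f{\left(h \right)} = 2 h + 213 = 213 + 2 h$)
$s = 241152$ ($s = 24 \left(10080 - 32\right) = 24 \cdot 10048 = 241152$)
$f{\left(d{\left(K{\left(-5 \right)} \right)} \right)} + s = \left(213 + 2 \left(-19\right)\right) + 241152 = \left(213 - 38\right) + 241152 = 175 + 241152 = 241327$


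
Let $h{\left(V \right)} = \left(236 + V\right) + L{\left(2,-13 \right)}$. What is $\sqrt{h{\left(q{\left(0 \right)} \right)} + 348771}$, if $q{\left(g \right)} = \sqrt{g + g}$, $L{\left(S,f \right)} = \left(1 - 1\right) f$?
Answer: $\sqrt{349007} \approx 590.77$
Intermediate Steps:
$L{\left(S,f \right)} = 0$ ($L{\left(S,f \right)} = 0 f = 0$)
$q{\left(g \right)} = \sqrt{2} \sqrt{g}$ ($q{\left(g \right)} = \sqrt{2 g} = \sqrt{2} \sqrt{g}$)
$h{\left(V \right)} = 236 + V$ ($h{\left(V \right)} = \left(236 + V\right) + 0 = 236 + V$)
$\sqrt{h{\left(q{\left(0 \right)} \right)} + 348771} = \sqrt{\left(236 + \sqrt{2} \sqrt{0}\right) + 348771} = \sqrt{\left(236 + \sqrt{2} \cdot 0\right) + 348771} = \sqrt{\left(236 + 0\right) + 348771} = \sqrt{236 + 348771} = \sqrt{349007}$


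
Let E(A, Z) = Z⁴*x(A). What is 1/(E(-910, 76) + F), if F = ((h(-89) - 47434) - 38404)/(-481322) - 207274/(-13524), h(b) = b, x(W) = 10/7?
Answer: 813674841/38779960119114502 ≈ 2.0982e-8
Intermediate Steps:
x(W) = 10/7 (x(W) = 10*(⅐) = 10/7)
F = 12615951622/813674841 (F = ((-89 - 47434) - 38404)/(-481322) - 207274/(-13524) = (-47523 - 38404)*(-1/481322) - 207274*(-1/13524) = -85927*(-1/481322) + 103637/6762 = 85927/481322 + 103637/6762 = 12615951622/813674841 ≈ 15.505)
E(A, Z) = 10*Z⁴/7 (E(A, Z) = Z⁴*(10/7) = 10*Z⁴/7)
1/(E(-910, 76) + F) = 1/((10/7)*76⁴ + 12615951622/813674841) = 1/((10/7)*33362176 + 12615951622/813674841) = 1/(333621760/7 + 12615951622/813674841) = 1/(38779960119114502/813674841) = 813674841/38779960119114502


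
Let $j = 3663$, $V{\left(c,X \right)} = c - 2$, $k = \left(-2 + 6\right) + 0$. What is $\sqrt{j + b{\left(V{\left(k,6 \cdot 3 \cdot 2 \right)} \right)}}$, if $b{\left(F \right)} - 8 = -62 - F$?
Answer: $\sqrt{3607} \approx 60.058$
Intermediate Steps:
$k = 4$ ($k = 4 + 0 = 4$)
$V{\left(c,X \right)} = -2 + c$
$b{\left(F \right)} = -54 - F$ ($b{\left(F \right)} = 8 - \left(62 + F\right) = -54 - F$)
$\sqrt{j + b{\left(V{\left(k,6 \cdot 3 \cdot 2 \right)} \right)}} = \sqrt{3663 - 56} = \sqrt{3607}$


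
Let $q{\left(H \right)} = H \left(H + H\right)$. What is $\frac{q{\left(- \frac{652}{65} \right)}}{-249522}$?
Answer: $- \frac{425104}{527115225} \approx -0.00080647$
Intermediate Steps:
$q{\left(H \right)} = 2 H^{2}$ ($q{\left(H \right)} = H 2 H = 2 H^{2}$)
$\frac{q{\left(- \frac{652}{65} \right)}}{-249522} = \frac{2 \left(- \frac{652}{65}\right)^{2}}{-249522} = 2 \left(\left(-652\right) \frac{1}{65}\right)^{2} \left(- \frac{1}{249522}\right) = 2 \left(- \frac{652}{65}\right)^{2} \left(- \frac{1}{249522}\right) = 2 \cdot \frac{425104}{4225} \left(- \frac{1}{249522}\right) = \frac{850208}{4225} \left(- \frac{1}{249522}\right) = - \frac{425104}{527115225}$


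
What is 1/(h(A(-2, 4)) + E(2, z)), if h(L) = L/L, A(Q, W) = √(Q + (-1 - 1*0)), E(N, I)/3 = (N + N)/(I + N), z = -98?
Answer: 8/7 ≈ 1.1429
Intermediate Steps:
E(N, I) = 6*N/(I + N) (E(N, I) = 3*((N + N)/(I + N)) = 3*((2*N)/(I + N)) = 3*(2*N/(I + N)) = 6*N/(I + N))
A(Q, W) = √(-1 + Q) (A(Q, W) = √(Q + (-1 + 0)) = √(Q - 1) = √(-1 + Q))
h(L) = 1
1/(h(A(-2, 4)) + E(2, z)) = 1/(1 + 6*2/(-98 + 2)) = 1/(1 + 6*2/(-96)) = 1/(1 + 6*2*(-1/96)) = 1/(1 - ⅛) = 1/(7/8) = 8/7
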